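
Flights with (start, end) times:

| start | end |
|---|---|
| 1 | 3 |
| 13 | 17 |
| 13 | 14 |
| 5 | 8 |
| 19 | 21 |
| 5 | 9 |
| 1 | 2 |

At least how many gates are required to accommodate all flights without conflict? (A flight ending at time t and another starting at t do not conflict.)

Count concurrent intervals with a sweep; the peak is the room count.
Events (time:±→running): 1:+→1 1:+→2 … peak 2.

2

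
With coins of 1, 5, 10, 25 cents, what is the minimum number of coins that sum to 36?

3

36 = 1×25 + 1×10 + 1×1
Total coins = 1 + 1 + 1 = 3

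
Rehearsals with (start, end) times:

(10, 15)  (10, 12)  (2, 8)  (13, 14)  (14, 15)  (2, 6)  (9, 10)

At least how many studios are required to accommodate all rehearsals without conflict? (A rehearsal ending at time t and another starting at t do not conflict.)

Count concurrent intervals with a sweep; the peak is the room count.
starts: [2, 2, 9, 10, 10, 13, 14]
ends:   [6, 8, 10, 12, 14, 15, 15]
s2→1 s2→2  — peak 2.

2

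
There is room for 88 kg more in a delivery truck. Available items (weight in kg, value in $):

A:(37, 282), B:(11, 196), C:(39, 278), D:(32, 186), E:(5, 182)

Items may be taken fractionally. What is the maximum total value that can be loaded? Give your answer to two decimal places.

909.49

Sort by value per unit weight and fill in that order.
Order: E (182/5=36.40) > B (196/11=17.82) > A (282/37=7.62) > C (278/39=7.13) > D (186/32=5.81)
Fill: take E (5 @ 182) → take B (11 @ 196) → take A (37 @ 282) → take 35/39 of C → 249.49; 88/88 used.
Total value = 909.49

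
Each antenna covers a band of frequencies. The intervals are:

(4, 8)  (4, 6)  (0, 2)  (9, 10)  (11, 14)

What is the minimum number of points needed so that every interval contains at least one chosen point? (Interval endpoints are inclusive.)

By right end: [0,2]  [4,6]  [4,8]  [9,10]  [11,14]
[0,2] uncovered → point at 2; [4,6] uncovered → point at 6; [9,10] uncovered → point at 10; [11,14] uncovered → point at 14.
Points: 2, 6, 10, 14 (4 total).

4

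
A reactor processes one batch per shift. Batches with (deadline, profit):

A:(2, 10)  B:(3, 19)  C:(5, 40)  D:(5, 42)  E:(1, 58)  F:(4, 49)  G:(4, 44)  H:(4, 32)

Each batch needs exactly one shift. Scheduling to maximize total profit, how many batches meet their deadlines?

5

Sort by profit descending; place each in the latest free slot ≤ its deadline.
By profit: E(d1,58), F(d4,49), G(d4,44), D(d5,42), C(d5,40), H(d4,32), B(d3,19), A(d2,10)
E→slot 1; F→slot 4; G→slot 3; D→slot 5; C→slot 2; H skipped; B skipped; A skipped.
5 of 8 scheduled.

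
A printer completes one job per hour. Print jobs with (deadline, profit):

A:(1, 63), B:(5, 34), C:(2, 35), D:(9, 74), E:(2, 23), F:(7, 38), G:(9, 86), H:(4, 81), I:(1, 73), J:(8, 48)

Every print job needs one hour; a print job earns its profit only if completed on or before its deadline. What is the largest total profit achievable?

469

Take jobs in profit order; each goes to the latest open slot no later than its deadline.
By profit: G(d9,86), H(d4,81), D(d9,74), I(d1,73), A(d1,63), J(d8,48), F(d7,38), C(d2,35), B(d5,34), E(d2,23)
G→slot 9; H→slot 4; D→slot 8; I→slot 1; A skipped; J→slot 7; F→slot 6; C→slot 2; B→slot 5; E skipped.
Profit = 73 + 35 + 81 + 34 + 38 + 48 + 74 + 86 = 469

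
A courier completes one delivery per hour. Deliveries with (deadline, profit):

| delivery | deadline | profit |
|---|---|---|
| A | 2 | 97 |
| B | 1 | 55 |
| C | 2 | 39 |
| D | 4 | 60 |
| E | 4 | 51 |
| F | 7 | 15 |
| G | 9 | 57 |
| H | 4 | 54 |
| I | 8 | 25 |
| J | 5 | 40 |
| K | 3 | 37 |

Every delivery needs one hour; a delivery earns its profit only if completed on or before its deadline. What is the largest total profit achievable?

Sort by profit descending; place each in the latest free slot ≤ its deadline.
Profit order: A=97 D=60 G=57 B=55 H=54 E=51 J=40 C=39 K=37 I=25 F=15
Assign: A→slot 2, D→slot 4, G→slot 9, B→slot 1, H→slot 3, E skipped, J→slot 5, C skipped, K skipped, I→slot 8, F→slot 7.
Slots: [1:B] [2:A] [3:H] [4:D] [5:J] [7:F] [8:I] [9:G]
Profit = 55 + 97 + 54 + 60 + 40 + 15 + 25 + 57 = 403

403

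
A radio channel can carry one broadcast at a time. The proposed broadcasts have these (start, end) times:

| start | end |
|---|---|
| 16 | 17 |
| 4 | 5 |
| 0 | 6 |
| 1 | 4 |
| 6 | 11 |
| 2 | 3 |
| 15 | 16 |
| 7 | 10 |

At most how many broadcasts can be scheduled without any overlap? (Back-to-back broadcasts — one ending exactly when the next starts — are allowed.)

Order by finish time; keep every interval that doesn't clash with the previous kept one.
Sorted by end: (2,3)  (1,4)  (4,5)  (0,6)  (7,10)  (6,11)  (15,16)  (16,17)
take (2,3); take (4,5); take (7,10); skip (6,11); take (15,16); take (16,17).
Selected 5 broadcasts.

5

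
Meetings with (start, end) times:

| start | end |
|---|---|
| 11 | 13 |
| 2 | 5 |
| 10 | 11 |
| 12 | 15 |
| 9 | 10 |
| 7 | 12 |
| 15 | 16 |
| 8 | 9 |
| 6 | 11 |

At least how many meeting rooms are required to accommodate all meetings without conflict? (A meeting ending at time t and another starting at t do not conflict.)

3

starts: [2, 6, 7, 8, 9, 10, 11, 12, 15]
ends:   [5, 9, 10, 11, 11, 12, 13, 15, 16]
s2→1 e5→0 s6→1 s7→2 s8→3  — peak 3.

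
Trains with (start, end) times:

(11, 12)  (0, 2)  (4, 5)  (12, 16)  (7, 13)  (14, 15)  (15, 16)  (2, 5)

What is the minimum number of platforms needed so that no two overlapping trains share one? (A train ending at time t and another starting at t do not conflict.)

2

starts: [0, 2, 4, 7, 11, 12, 14, 15]
ends:   [2, 5, 5, 12, 13, 15, 16, 16]
s0→1 e2→0 s2→1 s4→2  — peak 2.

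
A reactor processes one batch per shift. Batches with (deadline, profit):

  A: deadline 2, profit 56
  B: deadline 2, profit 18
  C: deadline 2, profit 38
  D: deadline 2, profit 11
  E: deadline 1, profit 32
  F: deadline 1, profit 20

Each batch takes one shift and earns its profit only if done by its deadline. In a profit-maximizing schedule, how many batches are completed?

2

Sort by profit descending; place each in the latest free slot ≤ its deadline.
Profit order: A=56 C=38 E=32 F=20 B=18 D=11
Assign: A→slot 2, C→slot 1, E skipped, F skipped, B skipped, D skipped.
Slots: [1:C] [2:A]
2 of 6 scheduled.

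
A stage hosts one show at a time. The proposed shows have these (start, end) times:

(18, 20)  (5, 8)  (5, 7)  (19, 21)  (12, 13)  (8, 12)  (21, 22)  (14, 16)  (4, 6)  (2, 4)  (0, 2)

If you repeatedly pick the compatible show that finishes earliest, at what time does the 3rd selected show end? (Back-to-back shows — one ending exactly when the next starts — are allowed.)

6

Order by finish time; keep every interval that doesn't clash with the previous kept one.
By end time: (0,2), (2,4), (4,6), (5,7), (5,8), (8,12), (12,13), (14,16), (18,20), (19,21), (21,22).
Pick (0,2); next start ≥ 2 → (2,4); next start ≥ 4 → (4,6); next start ≥ 6 → (8,12); next start ≥ 12 → (12,13); next start ≥ 13 → (14,16); next start ≥ 16 → (18,20); next start ≥ 20 → (21,22).
Selected: (0,2) (2,4) (4,6) (8,12) (12,13) (14,16) (18,20) (21,22)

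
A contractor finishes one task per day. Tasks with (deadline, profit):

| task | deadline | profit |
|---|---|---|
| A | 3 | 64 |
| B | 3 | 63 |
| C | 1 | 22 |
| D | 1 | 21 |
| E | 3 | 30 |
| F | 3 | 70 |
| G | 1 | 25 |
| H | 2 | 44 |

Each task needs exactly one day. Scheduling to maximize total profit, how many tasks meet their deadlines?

Sort by profit descending; place each in the latest free slot ≤ its deadline.
Profit order: F=70 A=64 B=63 H=44 E=30 G=25 C=22 D=21
Assign: F→slot 3, A→slot 2, B→slot 1, H skipped, E skipped, G skipped, C skipped, D skipped.
Slots: [1:B] [2:A] [3:F]
3 of 8 scheduled.

3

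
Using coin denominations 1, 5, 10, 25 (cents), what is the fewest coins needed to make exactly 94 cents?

9

94 − 3×25→19 − 1×10→9 − 1×5→4 − 4×1→0
Total coins = 3 + 1 + 1 + 4 = 9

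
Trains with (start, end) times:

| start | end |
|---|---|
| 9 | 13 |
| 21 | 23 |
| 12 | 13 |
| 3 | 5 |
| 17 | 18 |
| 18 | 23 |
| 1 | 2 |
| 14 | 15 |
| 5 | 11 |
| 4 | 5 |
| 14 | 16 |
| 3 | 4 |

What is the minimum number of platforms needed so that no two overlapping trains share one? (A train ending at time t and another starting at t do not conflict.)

Count concurrent intervals with a sweep; the peak is the room count.
Events (time:±→running): 1:+→1 2:-→0 3:+→1 3:+→2 … peak 2.

2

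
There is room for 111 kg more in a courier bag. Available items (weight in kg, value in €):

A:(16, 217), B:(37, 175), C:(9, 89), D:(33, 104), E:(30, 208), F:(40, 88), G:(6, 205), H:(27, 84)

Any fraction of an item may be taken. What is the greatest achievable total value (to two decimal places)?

Order: G (205/6=34.17) > A (217/16=13.56) > C (89/9=9.89) > E (208/30=6.93) > B (175/37=4.73) > D (104/33=3.15) > H (84/27=3.11) > F (88/40=2.20)
Fill: take G (6 @ 205) → take A (16 @ 217) → take C (9 @ 89) → take E (30 @ 208) → take B (37 @ 175) → take 13/33 of D → 40.97; 111/111 used.
Total value = 934.97

934.97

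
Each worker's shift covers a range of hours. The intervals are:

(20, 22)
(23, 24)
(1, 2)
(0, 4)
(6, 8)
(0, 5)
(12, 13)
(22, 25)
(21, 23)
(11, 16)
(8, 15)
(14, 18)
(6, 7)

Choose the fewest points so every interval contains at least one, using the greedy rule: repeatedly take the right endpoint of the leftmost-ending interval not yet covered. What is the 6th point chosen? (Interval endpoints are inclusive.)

24

Process intervals by earliest right end; each time one isn't hit yet, stab at its right endpoint.
By right end: [1,2]  [0,4]  [0,5]  [6,7]  [6,8]  [12,13]  [8,15]  [11,16]  [14,18]  [20,22]  [21,23]  [23,24]  [22,25]
[1,2] uncovered → point at 2; [6,7] uncovered → point at 7; [12,13] uncovered → point at 13; [14,18] uncovered → point at 18; [20,22] uncovered → point at 22; [23,24] uncovered → point at 24.
Points: 2, 7, 13, 18, 22, 24 (6 total).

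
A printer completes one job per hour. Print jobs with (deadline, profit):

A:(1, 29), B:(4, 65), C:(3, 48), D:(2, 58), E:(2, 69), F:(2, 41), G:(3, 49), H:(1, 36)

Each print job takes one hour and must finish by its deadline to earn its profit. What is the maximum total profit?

By profit: E(d2,69), B(d4,65), D(d2,58), G(d3,49), C(d3,48), F(d2,41), H(d1,36), A(d1,29)
E→slot 2; B→slot 4; D→slot 1; G→slot 3; C skipped; F skipped; H skipped; A skipped.
Profit = 58 + 69 + 49 + 65 = 241

241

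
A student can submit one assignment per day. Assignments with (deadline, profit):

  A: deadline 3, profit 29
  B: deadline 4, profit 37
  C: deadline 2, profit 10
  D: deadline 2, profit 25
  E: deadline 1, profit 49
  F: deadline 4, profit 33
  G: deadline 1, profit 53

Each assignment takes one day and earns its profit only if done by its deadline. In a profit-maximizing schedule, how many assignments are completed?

4

Take jobs in profit order; each goes to the latest open slot no later than its deadline.
By profit: G(d1,53), E(d1,49), B(d4,37), F(d4,33), A(d3,29), D(d2,25), C(d2,10)
G→slot 1; E skipped; B→slot 4; F→slot 3; A→slot 2; D skipped; C skipped.
4 of 7 scheduled.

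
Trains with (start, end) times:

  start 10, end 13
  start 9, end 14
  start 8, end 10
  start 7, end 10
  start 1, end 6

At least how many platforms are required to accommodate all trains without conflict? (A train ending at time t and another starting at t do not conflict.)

3

Count concurrent intervals with a sweep; the peak is the room count.
starts: [1, 7, 8, 9, 10]
ends:   [6, 10, 10, 13, 14]
s1→1 e6→0 s7→1 s8→2 s9→3  — peak 3.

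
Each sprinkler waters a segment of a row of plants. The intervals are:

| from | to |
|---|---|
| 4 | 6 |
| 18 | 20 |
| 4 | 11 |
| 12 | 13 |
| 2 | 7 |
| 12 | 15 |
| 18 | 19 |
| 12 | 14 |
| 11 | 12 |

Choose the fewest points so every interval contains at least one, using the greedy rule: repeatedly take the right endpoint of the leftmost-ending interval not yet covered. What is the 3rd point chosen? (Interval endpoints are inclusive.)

19

Sort by right endpoint; whenever an interval is uncovered, place a point at its right end.
Sorted: [4,6] [2,7] [4,11] [11,12] [12,13] [12,14] [12,15] [18,19] [18,20]
{[4,6],[2,7],[4,11]} hit by 6; {[11,12],[12,13],[12,14],[12,15]} hit by 12; {[18,19],[18,20]} hit by 19.
Points: 6, 12, 19 (3 total).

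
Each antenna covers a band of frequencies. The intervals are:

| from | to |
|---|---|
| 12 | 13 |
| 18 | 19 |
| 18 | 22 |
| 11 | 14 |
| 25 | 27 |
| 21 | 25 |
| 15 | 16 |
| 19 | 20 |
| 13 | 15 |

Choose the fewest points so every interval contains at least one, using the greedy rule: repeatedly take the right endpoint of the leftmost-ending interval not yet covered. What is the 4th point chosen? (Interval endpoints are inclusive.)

By right end: [12,13]  [11,14]  [13,15]  [15,16]  [18,19]  [19,20]  [18,22]  [21,25]  [25,27]
[12,13] uncovered → point at 13; [15,16] uncovered → point at 16; [18,19] uncovered → point at 19; [21,25] uncovered → point at 25.
Points: 13, 16, 19, 25 (4 total).

25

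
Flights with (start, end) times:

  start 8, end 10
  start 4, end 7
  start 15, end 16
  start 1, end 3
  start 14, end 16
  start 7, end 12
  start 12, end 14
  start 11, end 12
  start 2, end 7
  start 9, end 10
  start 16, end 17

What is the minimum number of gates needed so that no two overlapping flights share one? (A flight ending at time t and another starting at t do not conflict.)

Count concurrent intervals with a sweep; the peak is the room count.
Events (time:±→running): 1:+→1 2:+→2 3:-→1 4:+→2 7:-→1 7:-→0 7:+→1 8:+→2 9:+→3 … peak 3.

3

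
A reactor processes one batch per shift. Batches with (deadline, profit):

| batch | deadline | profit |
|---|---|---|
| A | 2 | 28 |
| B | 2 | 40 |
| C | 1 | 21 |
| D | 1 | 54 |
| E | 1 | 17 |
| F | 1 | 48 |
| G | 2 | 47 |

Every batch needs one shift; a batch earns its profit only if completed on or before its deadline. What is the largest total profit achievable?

Sort by profit descending; place each in the latest free slot ≤ its deadline.
By profit: D(d1,54), F(d1,48), G(d2,47), B(d2,40), A(d2,28), C(d1,21), E(d1,17)
D→slot 1; F skipped; G→slot 2; B skipped; A skipped; C skipped; E skipped.
Profit = 54 + 47 = 101

101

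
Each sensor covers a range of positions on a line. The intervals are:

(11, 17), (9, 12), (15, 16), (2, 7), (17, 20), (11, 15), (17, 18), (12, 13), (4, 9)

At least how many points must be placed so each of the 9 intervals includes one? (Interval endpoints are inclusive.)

Sorted: [2,7] [4,9] [9,12] [12,13] [11,15] [15,16] [11,17] [17,18] [17,20]
{[2,7],[4,9]} hit by 7; {[9,12],[12,13],[11,15]} hit by 12; {[15,16],[11,17]} hit by 16; {[17,18],[17,20]} hit by 18.
Points: 7, 12, 16, 18 (4 total).

4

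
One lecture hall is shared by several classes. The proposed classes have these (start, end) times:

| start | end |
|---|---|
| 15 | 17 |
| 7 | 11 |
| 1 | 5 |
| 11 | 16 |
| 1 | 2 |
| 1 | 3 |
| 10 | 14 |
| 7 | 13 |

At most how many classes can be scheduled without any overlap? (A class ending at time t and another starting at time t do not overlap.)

3

Sorted by end: (1,2)  (1,3)  (1,5)  (7,11)  (7,13)  (10,14)  (11,16)  (15,17)
take (1,2); skip (1,3); skip (1,5); take (7,11); skip (7,13); take (11,16); skip (15,17).
Selected 3 classes.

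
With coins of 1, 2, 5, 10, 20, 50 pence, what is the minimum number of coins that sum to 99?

6

99 − 1×50→49 − 2×20→9 − 1×5→4 − 2×2→0
Total coins = 1 + 2 + 1 + 2 = 6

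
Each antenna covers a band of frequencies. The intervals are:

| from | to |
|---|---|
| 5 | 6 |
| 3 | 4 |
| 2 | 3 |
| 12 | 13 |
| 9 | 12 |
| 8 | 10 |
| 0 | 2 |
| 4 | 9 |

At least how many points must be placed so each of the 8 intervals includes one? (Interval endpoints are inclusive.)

By right end: [0,2]  [2,3]  [3,4]  [5,6]  [4,9]  [8,10]  [9,12]  [12,13]
[0,2] uncovered → point at 2; [3,4] uncovered → point at 4; [5,6] uncovered → point at 6; [8,10] uncovered → point at 10; [12,13] uncovered → point at 13.
Points: 2, 4, 6, 10, 13 (5 total).

5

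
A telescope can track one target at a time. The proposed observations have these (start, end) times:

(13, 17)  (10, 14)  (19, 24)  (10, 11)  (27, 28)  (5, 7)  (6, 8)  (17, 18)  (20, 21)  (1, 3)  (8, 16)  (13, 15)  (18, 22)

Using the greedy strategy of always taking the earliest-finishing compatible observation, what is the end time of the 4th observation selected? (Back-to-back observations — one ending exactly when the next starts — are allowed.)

15

Order by finish time; keep every interval that doesn't clash with the previous kept one.
By end time: (1,3), (5,7), (6,8), (10,11), (10,14), (13,15), (8,16), (13,17), (17,18), (20,21), (18,22), (19,24), (27,28).
Pick (1,3); next start ≥ 3 → (5,7); next start ≥ 7 → (10,11); next start ≥ 11 → (13,15); next start ≥ 15 → (17,18); next start ≥ 18 → (20,21); next start ≥ 21 → (27,28).
Selected: (1,3) (5,7) (10,11) (13,15) (17,18) (20,21) (27,28)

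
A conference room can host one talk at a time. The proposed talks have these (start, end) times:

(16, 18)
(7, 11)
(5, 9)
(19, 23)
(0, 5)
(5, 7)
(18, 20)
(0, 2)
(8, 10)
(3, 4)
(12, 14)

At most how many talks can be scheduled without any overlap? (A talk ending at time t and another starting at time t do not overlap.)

Greedy by earliest finish: after sorting by end time, pick each interval compatible with the last pick.
By end time: (0,2), (3,4), (0,5), (5,7), (5,9), (8,10), (7,11), (12,14), (16,18), (18,20), (19,23).
Pick (0,2); next start ≥ 2 → (3,4); next start ≥ 4 → (5,7); next start ≥ 7 → (8,10); next start ≥ 10 → (12,14); next start ≥ 14 → (16,18); next start ≥ 18 → (18,20).
Selected 7 talks.

7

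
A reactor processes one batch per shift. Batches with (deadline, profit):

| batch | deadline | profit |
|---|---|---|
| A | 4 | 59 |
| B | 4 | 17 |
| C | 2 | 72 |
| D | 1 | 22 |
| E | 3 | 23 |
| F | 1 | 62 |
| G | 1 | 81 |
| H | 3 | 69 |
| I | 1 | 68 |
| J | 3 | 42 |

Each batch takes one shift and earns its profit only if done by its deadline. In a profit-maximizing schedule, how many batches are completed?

Take jobs in profit order; each goes to the latest open slot no later than its deadline.
By profit: G(d1,81), C(d2,72), H(d3,69), I(d1,68), F(d1,62), A(d4,59), J(d3,42), E(d3,23), D(d1,22), B(d4,17)
G→slot 1; C→slot 2; H→slot 3; I skipped; F skipped; A→slot 4; J skipped; E skipped; D skipped; B skipped.
4 of 10 scheduled.

4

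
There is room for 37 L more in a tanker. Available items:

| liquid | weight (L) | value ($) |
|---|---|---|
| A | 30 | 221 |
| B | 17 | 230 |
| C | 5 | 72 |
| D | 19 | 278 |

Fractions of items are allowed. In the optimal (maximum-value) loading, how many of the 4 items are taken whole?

2

Ratios (sorted): D 14.63, C 14.40, B 13.53, A 7.37
take D (19 @ 278); take C (5 @ 72); take 13/17 of B → 175.88. Capacity used 37/37.
2 item(s) taken whole; one partial (take 13/17 of B).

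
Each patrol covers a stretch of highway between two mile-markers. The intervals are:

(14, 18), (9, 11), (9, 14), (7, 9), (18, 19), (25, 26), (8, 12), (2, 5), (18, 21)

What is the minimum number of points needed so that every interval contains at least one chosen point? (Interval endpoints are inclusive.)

4

By right end: [2,5]  [7,9]  [9,11]  [8,12]  [9,14]  [14,18]  [18,19]  [18,21]  [25,26]
[2,5] uncovered → point at 5; [7,9] uncovered → point at 9; [14,18] uncovered → point at 18; [25,26] uncovered → point at 26.
Points: 5, 9, 18, 26 (4 total).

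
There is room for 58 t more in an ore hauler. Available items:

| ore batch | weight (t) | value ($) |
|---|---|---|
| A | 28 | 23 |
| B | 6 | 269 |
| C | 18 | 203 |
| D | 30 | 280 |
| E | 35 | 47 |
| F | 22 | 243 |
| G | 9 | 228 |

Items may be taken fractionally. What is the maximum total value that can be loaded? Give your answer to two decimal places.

971.00

Greedy by value/weight ratio, highest first.
Ratios (sorted): B 44.83, G 25.33, C 11.28, F 11.05, D 9.33, E 1.34, A 0.82
take B (6 @ 269); take G (9 @ 228); take C (18 @ 203); take F (22 @ 243); take 3/30 of D → 28.00. Capacity used 58/58.
Total value = 971.00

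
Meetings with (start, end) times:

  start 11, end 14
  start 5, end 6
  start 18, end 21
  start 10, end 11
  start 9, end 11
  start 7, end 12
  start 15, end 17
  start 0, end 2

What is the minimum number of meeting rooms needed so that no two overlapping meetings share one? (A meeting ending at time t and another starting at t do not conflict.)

starts: [0, 5, 7, 9, 10, 11, 15, 18]
ends:   [2, 6, 11, 11, 12, 14, 17, 21]
s0→1 e2→0 s5→1 e6→0 s7→1 s9→2 s10→3  — peak 3.

3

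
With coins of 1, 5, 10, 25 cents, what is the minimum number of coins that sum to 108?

8

108 = 4×25 + 1×5 + 3×1
Total coins = 4 + 1 + 3 = 8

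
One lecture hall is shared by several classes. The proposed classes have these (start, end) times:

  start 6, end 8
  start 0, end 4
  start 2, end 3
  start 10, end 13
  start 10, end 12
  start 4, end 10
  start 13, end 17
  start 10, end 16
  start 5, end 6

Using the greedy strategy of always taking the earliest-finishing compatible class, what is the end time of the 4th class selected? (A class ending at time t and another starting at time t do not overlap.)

Order by finish time; keep every interval that doesn't clash with the previous kept one.
By end time: (2,3), (0,4), (5,6), (6,8), (4,10), (10,12), (10,13), (10,16), (13,17).
Pick (2,3); next start ≥ 3 → (5,6); next start ≥ 6 → (6,8); next start ≥ 8 → (10,12); next start ≥ 12 → (13,17).
Selected: (2,3) (5,6) (6,8) (10,12) (13,17)

12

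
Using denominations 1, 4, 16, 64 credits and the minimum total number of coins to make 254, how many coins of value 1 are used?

2

254 = 3×64 + 3×16 + 3×4 + 2×1
Count of 1: 2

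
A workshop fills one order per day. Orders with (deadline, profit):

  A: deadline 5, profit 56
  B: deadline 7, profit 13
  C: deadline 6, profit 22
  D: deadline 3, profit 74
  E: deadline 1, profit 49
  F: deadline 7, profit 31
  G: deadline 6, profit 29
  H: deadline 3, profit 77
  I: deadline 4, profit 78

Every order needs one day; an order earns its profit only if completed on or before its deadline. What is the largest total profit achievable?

Profit order: I=78 H=77 D=74 A=56 E=49 F=31 G=29 C=22 B=13
Assign: I→slot 4, H→slot 3, D→slot 2, A→slot 5, E→slot 1, F→slot 7, G→slot 6, C skipped, B skipped.
Slots: [1:E] [2:D] [3:H] [4:I] [5:A] [6:G] [7:F]
Profit = 49 + 74 + 77 + 78 + 56 + 29 + 31 = 394

394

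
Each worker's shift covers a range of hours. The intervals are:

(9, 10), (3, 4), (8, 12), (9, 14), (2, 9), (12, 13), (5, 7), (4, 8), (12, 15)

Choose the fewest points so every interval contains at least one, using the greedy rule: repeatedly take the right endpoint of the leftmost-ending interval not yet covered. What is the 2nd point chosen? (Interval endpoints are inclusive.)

7

Process intervals by earliest right end; each time one isn't hit yet, stab at its right endpoint.
By right end: [3,4]  [5,7]  [4,8]  [2,9]  [9,10]  [8,12]  [12,13]  [9,14]  [12,15]
[3,4] uncovered → point at 4; [5,7] uncovered → point at 7; [9,10] uncovered → point at 10; [12,13] uncovered → point at 13.
Points: 4, 7, 10, 13 (4 total).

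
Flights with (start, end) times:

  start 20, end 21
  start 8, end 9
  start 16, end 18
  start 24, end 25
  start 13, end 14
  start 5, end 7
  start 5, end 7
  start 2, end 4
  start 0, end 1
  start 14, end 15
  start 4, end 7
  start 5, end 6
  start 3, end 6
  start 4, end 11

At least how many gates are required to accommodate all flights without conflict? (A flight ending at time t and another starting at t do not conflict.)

starts: [0, 2, 3, 4, 4, 5, 5, 5, 8, 13, 14, 16, 20, 24]
ends:   [1, 4, 6, 6, 7, 7, 7, 9, 11, 14, 15, 18, 21, 25]
s0→1 e1→0 s2→1 s3→2 e4→1 s4→2 s4→3 s5→4 s5→5 s5→6  — peak 6.

6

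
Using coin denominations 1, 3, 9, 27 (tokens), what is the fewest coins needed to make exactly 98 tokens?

8

Use the largest denomination that fits, subtract, and repeat.
98 = 3×27 + 1×9 + 2×3 + 2×1
Total coins = 3 + 1 + 2 + 2 = 8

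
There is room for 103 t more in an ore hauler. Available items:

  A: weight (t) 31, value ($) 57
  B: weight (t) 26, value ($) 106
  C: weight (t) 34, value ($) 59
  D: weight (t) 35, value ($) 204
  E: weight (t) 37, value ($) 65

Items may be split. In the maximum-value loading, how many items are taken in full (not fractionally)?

3

Sort by value per unit weight and fill in that order.
Ratios (sorted): D 5.83, B 4.08, A 1.84, E 1.76, C 1.74
take D (35 @ 204); take B (26 @ 106); take A (31 @ 57); take 11/37 of E → 19.32. Capacity used 103/103.
3 item(s) taken whole; one partial (take 11/37 of E).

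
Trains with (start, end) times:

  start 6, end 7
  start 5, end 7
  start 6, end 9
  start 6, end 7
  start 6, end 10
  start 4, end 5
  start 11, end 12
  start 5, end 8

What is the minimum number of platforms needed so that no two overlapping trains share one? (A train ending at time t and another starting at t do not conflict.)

6

starts: [4, 5, 5, 6, 6, 6, 6, 11]
ends:   [5, 7, 7, 7, 8, 9, 10, 12]
s4→1 e5→0 s5→1 s5→2 s6→3 s6→4 s6→5 s6→6  — peak 6.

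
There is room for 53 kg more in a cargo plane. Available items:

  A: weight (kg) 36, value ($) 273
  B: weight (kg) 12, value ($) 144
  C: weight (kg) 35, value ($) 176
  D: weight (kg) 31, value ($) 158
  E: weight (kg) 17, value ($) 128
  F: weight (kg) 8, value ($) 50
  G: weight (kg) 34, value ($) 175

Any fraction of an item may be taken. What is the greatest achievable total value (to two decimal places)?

454.65

Sort by value per unit weight and fill in that order.
Order: B (144/12=12.00) > A (273/36=7.58) > E (128/17=7.53) > F (50/8=6.25) > G (175/34=5.15) > D (158/31=5.10) > C (176/35=5.03)
Fill: take B (12 @ 144) → take A (36 @ 273) → take 5/17 of E → 37.65; 53/53 used.
Total value = 454.65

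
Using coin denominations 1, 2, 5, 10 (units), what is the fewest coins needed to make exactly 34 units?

Use the largest denomination that fits, subtract, and repeat.
34 − 3×10→4 − 2×2→0
Total coins = 3 + 2 = 5

5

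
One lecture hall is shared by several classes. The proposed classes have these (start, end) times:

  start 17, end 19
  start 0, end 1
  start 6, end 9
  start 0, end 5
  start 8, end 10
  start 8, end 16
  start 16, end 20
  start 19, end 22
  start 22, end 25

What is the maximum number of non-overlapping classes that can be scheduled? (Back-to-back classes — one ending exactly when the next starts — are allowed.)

Sorted by end: (0,1)  (0,5)  (6,9)  (8,10)  (8,16)  (17,19)  (16,20)  (19,22)  (22,25)
take (0,1); take (6,9); skip (8,10); skip (8,16); take (17,19); take (19,22); take (22,25).
Selected 5 classes.

5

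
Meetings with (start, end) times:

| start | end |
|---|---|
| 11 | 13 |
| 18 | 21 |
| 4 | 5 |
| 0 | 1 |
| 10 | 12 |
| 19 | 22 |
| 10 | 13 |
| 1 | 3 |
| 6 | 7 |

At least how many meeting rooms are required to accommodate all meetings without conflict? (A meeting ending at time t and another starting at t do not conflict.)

Count concurrent intervals with a sweep; the peak is the room count.
Events (time:±→running): 0:+→1 1:-→0 1:+→1 3:-→0 4:+→1 5:-→0 6:+→1 7:-→0 10:+→1 10:+→2 11:+→3 … peak 3.

3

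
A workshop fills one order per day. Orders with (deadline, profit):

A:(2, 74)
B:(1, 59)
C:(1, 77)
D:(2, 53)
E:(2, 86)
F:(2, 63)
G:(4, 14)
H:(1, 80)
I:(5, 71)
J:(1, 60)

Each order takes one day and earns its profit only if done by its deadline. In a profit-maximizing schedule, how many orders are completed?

4

Take jobs in profit order; each goes to the latest open slot no later than its deadline.
Profit order: E=86 H=80 C=77 A=74 I=71 F=63 J=60 B=59 D=53 G=14
Assign: E→slot 2, H→slot 1, C skipped, A skipped, I→slot 5, F skipped, J skipped, B skipped, D skipped, G→slot 4.
Slots: [1:H] [2:E] [4:G] [5:I]
4 of 10 scheduled.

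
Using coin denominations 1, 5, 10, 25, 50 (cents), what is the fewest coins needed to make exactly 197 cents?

Greedy: take as many of the largest coin as possible, then repeat with the remainder.
197 = 3×50 + 1×25 + 2×10 + 2×1
Total coins = 3 + 1 + 2 + 2 = 8

8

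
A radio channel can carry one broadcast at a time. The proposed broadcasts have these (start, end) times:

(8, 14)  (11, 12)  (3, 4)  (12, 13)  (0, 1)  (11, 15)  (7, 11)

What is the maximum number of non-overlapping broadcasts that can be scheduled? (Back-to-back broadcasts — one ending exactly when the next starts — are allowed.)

5

Sorted by end: (0,1)  (3,4)  (7,11)  (11,12)  (12,13)  (8,14)  (11,15)
take (0,1); take (3,4); take (7,11); take (11,12); take (12,13); skip (11,15).
Selected 5 broadcasts.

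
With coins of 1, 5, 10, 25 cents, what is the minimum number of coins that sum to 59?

7

59 = 2×25 + 1×5 + 4×1
Total coins = 2 + 1 + 4 = 7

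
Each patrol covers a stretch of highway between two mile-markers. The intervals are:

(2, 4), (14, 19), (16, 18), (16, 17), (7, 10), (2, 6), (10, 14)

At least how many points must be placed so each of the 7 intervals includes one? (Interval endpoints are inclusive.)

Sort by right endpoint; whenever an interval is uncovered, place a point at its right end.
By right end: [2,4]  [2,6]  [7,10]  [10,14]  [16,17]  [16,18]  [14,19]
[2,4] uncovered → point at 4; [7,10] uncovered → point at 10; [16,17] uncovered → point at 17.
Points: 4, 10, 17 (3 total).

3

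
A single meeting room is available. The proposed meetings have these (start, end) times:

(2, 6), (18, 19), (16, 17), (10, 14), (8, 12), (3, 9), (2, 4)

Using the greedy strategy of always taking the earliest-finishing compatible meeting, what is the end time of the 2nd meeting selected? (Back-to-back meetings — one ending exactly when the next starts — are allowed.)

12

Greedy by earliest finish: after sorting by end time, pick each interval compatible with the last pick.
Sorted by end: (2,4)  (2,6)  (3,9)  (8,12)  (10,14)  (16,17)  (18,19)
take (2,4); skip (2,6); take (8,12); skip (10,14); take (16,17); take (18,19).
Selected: (2,4) (8,12) (16,17) (18,19)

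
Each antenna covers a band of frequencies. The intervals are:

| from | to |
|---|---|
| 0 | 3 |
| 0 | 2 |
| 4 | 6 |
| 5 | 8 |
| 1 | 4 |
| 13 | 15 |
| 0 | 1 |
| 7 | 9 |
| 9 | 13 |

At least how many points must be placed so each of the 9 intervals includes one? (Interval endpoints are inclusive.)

4

Sorted: [0,1] [0,2] [0,3] [1,4] [4,6] [5,8] [7,9] [9,13] [13,15]
{[0,1],[0,2],[0,3],[1,4]} hit by 1; {[4,6],[5,8]} hit by 6; {[7,9],[9,13]} hit by 9; {[13,15]} hit by 15.
Points: 1, 6, 9, 15 (4 total).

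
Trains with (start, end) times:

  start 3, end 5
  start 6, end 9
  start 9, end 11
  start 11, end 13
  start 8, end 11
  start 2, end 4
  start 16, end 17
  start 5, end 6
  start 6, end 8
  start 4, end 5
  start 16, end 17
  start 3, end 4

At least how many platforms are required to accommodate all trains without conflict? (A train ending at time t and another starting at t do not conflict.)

3

The answer is the maximum number of intervals overlapping at any instant.
starts: [2, 3, 3, 4, 5, 6, 6, 8, 9, 11, 16, 16]
ends:   [4, 4, 5, 5, 6, 8, 9, 11, 11, 13, 17, 17]
s2→1 s3→2 s3→3  — peak 3.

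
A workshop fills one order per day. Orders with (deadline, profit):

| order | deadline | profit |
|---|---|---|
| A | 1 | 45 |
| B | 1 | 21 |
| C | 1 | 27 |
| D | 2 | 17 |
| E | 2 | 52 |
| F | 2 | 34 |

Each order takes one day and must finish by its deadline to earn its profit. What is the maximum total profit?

97

Sort by profit descending; place each in the latest free slot ≤ its deadline.
Profit order: E=52 A=45 F=34 C=27 B=21 D=17
Assign: E→slot 2, A→slot 1, F skipped, C skipped, B skipped, D skipped.
Slots: [1:A] [2:E]
Profit = 45 + 52 = 97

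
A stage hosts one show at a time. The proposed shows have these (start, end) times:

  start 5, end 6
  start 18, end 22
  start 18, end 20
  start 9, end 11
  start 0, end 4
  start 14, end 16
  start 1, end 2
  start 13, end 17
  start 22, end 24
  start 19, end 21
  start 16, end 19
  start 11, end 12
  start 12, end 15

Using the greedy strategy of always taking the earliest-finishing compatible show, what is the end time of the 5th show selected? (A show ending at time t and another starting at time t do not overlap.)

By end time: (1,2), (0,4), (5,6), (9,11), (11,12), (12,15), (14,16), (13,17), (16,19), (18,20), (19,21), (18,22), (22,24).
Pick (1,2); next start ≥ 2 → (5,6); next start ≥ 6 → (9,11); next start ≥ 11 → (11,12); next start ≥ 12 → (12,15); next start ≥ 15 → (16,19); next start ≥ 19 → (19,21); next start ≥ 21 → (22,24).
Selected: (1,2) (5,6) (9,11) (11,12) (12,15) (16,19) (19,21) (22,24)

15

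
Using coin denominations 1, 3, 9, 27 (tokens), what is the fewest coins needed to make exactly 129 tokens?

7

Use the largest denomination that fits, subtract, and repeat.
129 − 4×27→21 − 2×9→3 − 1×3→0
Total coins = 4 + 2 + 1 = 7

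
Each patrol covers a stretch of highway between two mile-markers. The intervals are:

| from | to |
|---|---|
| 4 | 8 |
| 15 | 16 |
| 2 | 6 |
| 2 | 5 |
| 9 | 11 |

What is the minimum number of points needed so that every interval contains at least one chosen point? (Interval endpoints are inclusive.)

Process intervals by earliest right end; each time one isn't hit yet, stab at its right endpoint.
Sorted: [2,5] [2,6] [4,8] [9,11] [15,16]
{[2,5],[2,6],[4,8]} hit by 5; {[9,11]} hit by 11; {[15,16]} hit by 16.
Points: 5, 11, 16 (3 total).

3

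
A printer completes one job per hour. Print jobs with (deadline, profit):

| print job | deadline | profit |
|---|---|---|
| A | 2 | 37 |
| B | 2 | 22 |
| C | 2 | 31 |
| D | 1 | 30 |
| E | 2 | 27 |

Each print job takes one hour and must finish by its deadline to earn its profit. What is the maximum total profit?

68

Sort by profit descending; place each in the latest free slot ≤ its deadline.
By profit: A(d2,37), C(d2,31), D(d1,30), E(d2,27), B(d2,22)
A→slot 2; C→slot 1; D skipped; E skipped; B skipped.
Profit = 31 + 37 = 68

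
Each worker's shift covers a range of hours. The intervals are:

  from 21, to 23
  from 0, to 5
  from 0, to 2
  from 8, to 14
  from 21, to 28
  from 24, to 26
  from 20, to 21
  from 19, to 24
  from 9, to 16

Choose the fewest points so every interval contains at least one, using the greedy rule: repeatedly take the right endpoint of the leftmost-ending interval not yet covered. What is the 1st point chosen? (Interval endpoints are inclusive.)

2

By right end: [0,2]  [0,5]  [8,14]  [9,16]  [20,21]  [21,23]  [19,24]  [24,26]  [21,28]
[0,2] uncovered → point at 2; [8,14] uncovered → point at 14; [20,21] uncovered → point at 21; [24,26] uncovered → point at 26.
Points: 2, 14, 21, 26 (4 total).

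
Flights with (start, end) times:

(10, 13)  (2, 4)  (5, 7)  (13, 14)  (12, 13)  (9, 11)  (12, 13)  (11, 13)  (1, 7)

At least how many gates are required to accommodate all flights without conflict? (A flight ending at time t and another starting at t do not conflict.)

starts: [1, 2, 5, 9, 10, 11, 12, 12, 13]
ends:   [4, 7, 7, 11, 13, 13, 13, 13, 14]
s1→1 s2→2 e4→1 s5→2 e7→1 e7→0 s9→1 s10→2 e11→1 s11→2 s12→3 s12→4  — peak 4.

4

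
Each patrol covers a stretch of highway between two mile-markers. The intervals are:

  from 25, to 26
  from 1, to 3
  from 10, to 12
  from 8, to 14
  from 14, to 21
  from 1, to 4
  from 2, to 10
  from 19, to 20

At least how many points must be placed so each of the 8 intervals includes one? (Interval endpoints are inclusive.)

Sorted: [1,3] [1,4] [2,10] [10,12] [8,14] [19,20] [14,21] [25,26]
{[1,3],[1,4],[2,10]} hit by 3; {[10,12],[8,14]} hit by 12; {[19,20],[14,21]} hit by 20; {[25,26]} hit by 26.
Points: 3, 12, 20, 26 (4 total).

4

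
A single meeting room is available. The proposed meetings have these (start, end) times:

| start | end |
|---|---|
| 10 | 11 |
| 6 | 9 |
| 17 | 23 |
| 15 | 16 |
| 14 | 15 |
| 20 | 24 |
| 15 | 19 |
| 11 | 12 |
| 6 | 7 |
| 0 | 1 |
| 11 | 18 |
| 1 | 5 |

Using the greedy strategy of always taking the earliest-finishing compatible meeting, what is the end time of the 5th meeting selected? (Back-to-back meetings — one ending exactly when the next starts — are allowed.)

12

Sorted by end: (0,1)  (1,5)  (6,7)  (6,9)  (10,11)  (11,12)  (14,15)  (15,16)  (11,18)  (15,19)  (17,23)  (20,24)
take (0,1); take (1,5); take (6,7); skip (6,9); take (10,11); take (11,12); take (14,15); take (15,16); skip (11,18); take (17,23).
Selected: (0,1) (1,5) (6,7) (10,11) (11,12) (14,15) (15,16) (17,23)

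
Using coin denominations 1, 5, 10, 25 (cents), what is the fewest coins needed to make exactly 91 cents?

6

91 − 3×25→16 − 1×10→6 − 1×5→1 − 1×1→0
Total coins = 3 + 1 + 1 + 1 = 6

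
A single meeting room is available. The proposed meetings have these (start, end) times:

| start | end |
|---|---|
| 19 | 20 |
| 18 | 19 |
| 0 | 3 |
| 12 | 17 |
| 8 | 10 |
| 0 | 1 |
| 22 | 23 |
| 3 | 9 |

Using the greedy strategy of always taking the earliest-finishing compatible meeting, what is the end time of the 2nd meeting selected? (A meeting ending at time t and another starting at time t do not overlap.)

9

Order by finish time; keep every interval that doesn't clash with the previous kept one.
By end time: (0,1), (0,3), (3,9), (8,10), (12,17), (18,19), (19,20), (22,23).
Pick (0,1); next start ≥ 1 → (3,9); next start ≥ 9 → (12,17); next start ≥ 17 → (18,19); next start ≥ 19 → (19,20); next start ≥ 20 → (22,23).
Selected: (0,1) (3,9) (12,17) (18,19) (19,20) (22,23)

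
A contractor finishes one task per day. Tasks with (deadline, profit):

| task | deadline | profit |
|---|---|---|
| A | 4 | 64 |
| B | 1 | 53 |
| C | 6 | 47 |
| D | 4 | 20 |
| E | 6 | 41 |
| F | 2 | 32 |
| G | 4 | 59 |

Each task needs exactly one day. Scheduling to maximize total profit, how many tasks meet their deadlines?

By profit: A(d4,64), G(d4,59), B(d1,53), C(d6,47), E(d6,41), F(d2,32), D(d4,20)
A→slot 4; G→slot 3; B→slot 1; C→slot 6; E→slot 5; F→slot 2; D skipped.
6 of 7 scheduled.

6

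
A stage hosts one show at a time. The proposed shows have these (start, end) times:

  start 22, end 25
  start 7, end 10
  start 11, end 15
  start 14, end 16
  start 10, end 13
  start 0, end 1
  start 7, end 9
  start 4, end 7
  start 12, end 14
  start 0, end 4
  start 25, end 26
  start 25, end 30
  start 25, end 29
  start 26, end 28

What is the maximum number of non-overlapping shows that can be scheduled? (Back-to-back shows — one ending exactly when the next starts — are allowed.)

8

By end time: (0,1), (0,4), (4,7), (7,9), (7,10), (10,13), (12,14), (11,15), (14,16), (22,25), (25,26), (26,28), (25,29), (25,30).
Pick (0,1); next start ≥ 1 → (4,7); next start ≥ 7 → (7,9); next start ≥ 9 → (10,13); next start ≥ 13 → (14,16); next start ≥ 16 → (22,25); next start ≥ 25 → (25,26); next start ≥ 26 → (26,28).
Selected 8 shows.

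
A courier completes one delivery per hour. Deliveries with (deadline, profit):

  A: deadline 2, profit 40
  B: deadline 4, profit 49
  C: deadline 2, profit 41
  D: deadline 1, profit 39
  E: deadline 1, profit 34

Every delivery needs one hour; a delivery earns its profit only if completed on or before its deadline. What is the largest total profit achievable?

130

Profit order: B=49 C=41 A=40 D=39 E=34
Assign: B→slot 4, C→slot 2, A→slot 1, D skipped, E skipped.
Slots: [1:A] [2:C] [4:B]
Profit = 40 + 41 + 49 = 130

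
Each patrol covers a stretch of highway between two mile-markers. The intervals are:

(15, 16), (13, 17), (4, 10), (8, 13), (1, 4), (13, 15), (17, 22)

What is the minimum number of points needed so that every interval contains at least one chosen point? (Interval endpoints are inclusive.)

Process intervals by earliest right end; each time one isn't hit yet, stab at its right endpoint.
By right end: [1,4]  [4,10]  [8,13]  [13,15]  [15,16]  [13,17]  [17,22]
[1,4] uncovered → point at 4; [8,13] uncovered → point at 13; [15,16] uncovered → point at 16; [17,22] uncovered → point at 22.
Points: 4, 13, 16, 22 (4 total).

4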